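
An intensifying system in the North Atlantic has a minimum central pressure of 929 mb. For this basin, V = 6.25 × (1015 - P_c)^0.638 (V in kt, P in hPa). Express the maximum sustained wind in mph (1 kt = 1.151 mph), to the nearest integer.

123 mph

ΔP = 1015 − 929 = 86 mb.
V ≈ 6.25 × 86^0.638 = 6.25 × 17.148 ≈ 107.174 kt.
107.174 × 1.151 ≈ 123.36 mph → 123 mph.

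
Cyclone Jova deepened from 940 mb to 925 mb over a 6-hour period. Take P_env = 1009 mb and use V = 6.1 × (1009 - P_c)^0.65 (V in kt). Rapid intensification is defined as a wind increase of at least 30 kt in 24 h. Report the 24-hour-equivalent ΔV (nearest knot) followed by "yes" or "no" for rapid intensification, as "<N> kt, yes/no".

V₁: ΔP = 69, V ≈ 6.1 × 69^0.65 ≈ 95.63 kt.
V₂: ΔP = 84, V ≈ 6.1 × 84^0.65 ≈ 108.67 kt.
ΔV over 6 h = 13.04 kt → 24 h equivalent = 13.04 × 24/6 ≈ 52.16 kt.
52 kt ≥ 30 kt ⇒ rapid intensification.

52 kt, yes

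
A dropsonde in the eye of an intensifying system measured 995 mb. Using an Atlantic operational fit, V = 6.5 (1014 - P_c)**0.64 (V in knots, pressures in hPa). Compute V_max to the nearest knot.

43 kt

ΔP = 1014 − 995 = 19 mb.
19^0.64 ≈ 6.583.
V ≈ 6.5 × 6.583 ≈ 42.8 kt.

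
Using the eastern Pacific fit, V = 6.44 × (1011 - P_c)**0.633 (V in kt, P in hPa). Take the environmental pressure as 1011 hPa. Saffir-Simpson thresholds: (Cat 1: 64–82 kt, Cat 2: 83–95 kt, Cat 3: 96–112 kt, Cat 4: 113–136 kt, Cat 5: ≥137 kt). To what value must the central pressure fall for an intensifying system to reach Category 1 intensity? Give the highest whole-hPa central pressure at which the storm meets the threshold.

973 hPa

Category 1 begins at V = 64 kt.
Required ΔP = (64/6.44)^(1/0.633) = 9.938^1.580 ≈ 37.63 hPa.
P_c ≤ 1011 − 37.63 = 973.37, so the highest integer P_c is 973 hPa.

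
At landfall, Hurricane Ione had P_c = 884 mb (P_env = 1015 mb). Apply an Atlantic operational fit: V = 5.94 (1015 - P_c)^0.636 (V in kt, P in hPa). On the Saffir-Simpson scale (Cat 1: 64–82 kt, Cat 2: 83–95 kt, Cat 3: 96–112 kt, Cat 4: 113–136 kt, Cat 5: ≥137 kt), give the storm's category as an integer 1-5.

4

ΔP = 1015 − 884 = 131 mb.
V ≈ 5.94 × 131^0.636 = 5.94 × 22.21 ≈ 132 kt.
132 kt falls in the Category 4 band.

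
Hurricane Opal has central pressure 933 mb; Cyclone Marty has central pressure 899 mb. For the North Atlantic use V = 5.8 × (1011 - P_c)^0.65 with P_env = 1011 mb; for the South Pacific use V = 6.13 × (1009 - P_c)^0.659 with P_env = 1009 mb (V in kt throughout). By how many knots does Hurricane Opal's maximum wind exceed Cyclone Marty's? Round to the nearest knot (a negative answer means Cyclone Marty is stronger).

Hurricane Opal: ΔP = 78; V ≈ 5.8 × 78^0.65 ≈ 98.47 kt.
Cyclone Marty: ΔP = 110; V ≈ 6.13 × 110^0.659 ≈ 135.75 kt.
Difference ≈ 98.47 − 135.75 = -37.28 → -37 kt.

-37 kt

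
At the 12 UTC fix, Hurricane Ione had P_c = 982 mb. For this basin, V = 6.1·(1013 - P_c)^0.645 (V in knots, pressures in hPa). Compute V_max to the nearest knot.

ΔP = 1013 − 982 = 31 mb.
31^0.645 ≈ 9.161.
V ≈ 6.1 × 9.161 ≈ 55.9 kt.

56 kt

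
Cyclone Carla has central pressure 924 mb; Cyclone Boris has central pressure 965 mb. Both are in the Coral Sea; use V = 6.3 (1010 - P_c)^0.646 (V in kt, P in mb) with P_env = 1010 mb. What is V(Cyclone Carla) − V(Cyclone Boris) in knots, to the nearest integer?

Cyclone Carla: ΔP = 86; V ≈ 6.3 × 86^0.646 ≈ 111.95 kt.
Cyclone Boris: ΔP = 45; V ≈ 6.3 × 45^0.646 ≈ 73.67 kt.
Difference ≈ 111.95 − 73.67 = 38.28 → 38 kt.

38 kt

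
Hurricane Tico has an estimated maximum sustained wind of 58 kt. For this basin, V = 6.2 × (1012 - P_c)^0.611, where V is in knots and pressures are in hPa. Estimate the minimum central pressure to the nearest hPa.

ΔP = (V / 6.2)^(1/0.611) = (58/6.2)^1.637.
58/6.2 = 9.355; 9.355^1.637 ≈ 38.84 hPa.
P_c = 1012 − 38.84 = 973.16 ≈ 973 hPa.

973 hPa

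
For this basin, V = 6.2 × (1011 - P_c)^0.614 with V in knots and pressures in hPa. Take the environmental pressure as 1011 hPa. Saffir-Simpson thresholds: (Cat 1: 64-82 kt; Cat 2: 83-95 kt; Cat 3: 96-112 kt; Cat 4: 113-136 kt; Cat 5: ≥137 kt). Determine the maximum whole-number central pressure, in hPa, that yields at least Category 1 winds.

Category 1 begins at V = 64 kt.
Required ΔP = (64/6.2)^(1/0.614) = 10.323^1.629 ≈ 44.78 hPa.
P_c ≤ 1011 − 44.78 = 966.22, so the highest integer P_c is 966 hPa.

966 hPa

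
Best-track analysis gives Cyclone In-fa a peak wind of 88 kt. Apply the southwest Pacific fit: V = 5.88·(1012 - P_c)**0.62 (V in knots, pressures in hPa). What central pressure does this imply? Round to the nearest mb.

ΔP = (V / 5.88)^(1/0.62) = (88/5.88)^1.613.
88/5.88 = 14.966; 14.966^1.613 ≈ 78.58 mb.
P_c = 1012 − 78.58 = 933.42 ≈ 933 mb.

933 mb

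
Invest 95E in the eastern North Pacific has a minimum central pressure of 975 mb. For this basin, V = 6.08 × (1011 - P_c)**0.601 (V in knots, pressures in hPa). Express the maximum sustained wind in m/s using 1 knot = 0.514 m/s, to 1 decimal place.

26.9 m/s

ΔP = 1011 − 975 = 36 mb.
V ≈ 6.08 × 36^0.601 = 6.08 × 8.617 ≈ 52.389 kt.
52.389 × 0.514 ≈ 26.93 m/s → 26.9 m/s.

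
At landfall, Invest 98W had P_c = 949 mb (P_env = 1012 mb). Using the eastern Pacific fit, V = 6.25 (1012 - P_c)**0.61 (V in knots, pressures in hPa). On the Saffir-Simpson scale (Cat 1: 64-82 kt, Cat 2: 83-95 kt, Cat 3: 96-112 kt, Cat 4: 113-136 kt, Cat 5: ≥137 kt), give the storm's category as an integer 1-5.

ΔP = 1012 − 949 = 63 mb.
V ≈ 6.25 × 63^0.61 = 6.25 × 12.52 ≈ 78 kt.
78 kt falls in the Category 1 band.

1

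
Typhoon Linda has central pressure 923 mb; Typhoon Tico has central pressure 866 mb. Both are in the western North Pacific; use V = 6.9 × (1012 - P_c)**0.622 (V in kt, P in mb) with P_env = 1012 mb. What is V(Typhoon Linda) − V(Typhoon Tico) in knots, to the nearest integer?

Typhoon Linda: ΔP = 89; V ≈ 6.9 × 89^0.622 ≈ 112.56 kt.
Typhoon Tico: ΔP = 146; V ≈ 6.9 × 146^0.622 ≈ 153.14 kt.
Difference ≈ 112.56 − 153.14 = -40.58 → -41 kt.

-41 kt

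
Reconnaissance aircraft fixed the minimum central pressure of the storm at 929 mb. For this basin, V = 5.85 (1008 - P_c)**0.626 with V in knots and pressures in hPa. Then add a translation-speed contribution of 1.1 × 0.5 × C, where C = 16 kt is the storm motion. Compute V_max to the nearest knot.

99 kt

ΔP = 1008 − 929 = 79 mb.
79^0.626 ≈ 15.414.
V ≈ 5.85 × 15.414 ≈ 90.2 kt.
Translation term: 1.1 × 0.5 × 16 = 8.8 kt.
Corrected V ≈ 99 kt → 99 kt.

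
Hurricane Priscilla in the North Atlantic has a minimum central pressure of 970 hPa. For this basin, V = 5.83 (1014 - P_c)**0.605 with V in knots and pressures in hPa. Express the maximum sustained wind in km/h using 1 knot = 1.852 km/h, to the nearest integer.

ΔP = 1014 − 970 = 44 hPa.
V ≈ 5.83 × 44^0.605 = 5.83 × 9.869 ≈ 57.538 kt.
57.538 × 1.852 ≈ 106.56 km/h → 107 km/h.

107 km/h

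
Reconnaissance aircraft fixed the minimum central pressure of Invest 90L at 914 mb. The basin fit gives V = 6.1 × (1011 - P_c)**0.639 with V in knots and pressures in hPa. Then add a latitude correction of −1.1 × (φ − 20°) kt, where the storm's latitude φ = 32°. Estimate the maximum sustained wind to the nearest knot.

ΔP = 1011 − 914 = 97 mb.
97^0.639 ≈ 18.601.
V ≈ 6.1 × 18.601 ≈ 113.5 kt.
Latitude correction: −1.1 × (32 − 20) = -13.2 kt.
Corrected V ≈ 100.3 kt → 100 kt.

100 kt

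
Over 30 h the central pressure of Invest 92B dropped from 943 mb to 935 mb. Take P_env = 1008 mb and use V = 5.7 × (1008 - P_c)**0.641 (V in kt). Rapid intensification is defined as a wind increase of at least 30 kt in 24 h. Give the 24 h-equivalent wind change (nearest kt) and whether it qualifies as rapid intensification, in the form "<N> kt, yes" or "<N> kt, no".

V₁: ΔP = 65, V ≈ 5.7 × 65^0.641 ≈ 82.79 kt.
V₂: ΔP = 73, V ≈ 5.7 × 73^0.641 ≈ 89.18 kt.
ΔV over 30 h = 6.39 kt → 24 h equivalent = 6.39 × 24/30 ≈ 5.11 kt.
5 kt < 30 kt ⇒ not rapid intensification.

5 kt, no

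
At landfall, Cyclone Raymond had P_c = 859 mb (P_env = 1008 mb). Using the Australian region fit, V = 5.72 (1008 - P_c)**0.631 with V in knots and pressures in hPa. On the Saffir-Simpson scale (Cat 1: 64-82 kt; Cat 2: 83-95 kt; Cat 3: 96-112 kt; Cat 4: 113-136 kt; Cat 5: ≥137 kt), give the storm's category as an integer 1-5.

4

ΔP = 1008 − 859 = 149 mb.
V ≈ 5.72 × 149^0.631 = 5.72 × 23.51 ≈ 134 kt.
134 kt falls in the Category 4 band.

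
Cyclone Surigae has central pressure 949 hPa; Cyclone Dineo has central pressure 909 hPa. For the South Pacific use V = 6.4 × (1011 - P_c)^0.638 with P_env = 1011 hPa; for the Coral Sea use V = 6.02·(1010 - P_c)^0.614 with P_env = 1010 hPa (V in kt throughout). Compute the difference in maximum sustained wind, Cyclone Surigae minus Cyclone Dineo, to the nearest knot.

Cyclone Surigae: ΔP = 62; V ≈ 6.4 × 62^0.638 ≈ 89.07 kt.
Cyclone Dineo: ΔP = 101; V ≈ 6.02 × 101^0.614 ≈ 102.39 kt.
Difference ≈ 89.07 − 102.39 = -13.32 → -13 kt.

-13 kt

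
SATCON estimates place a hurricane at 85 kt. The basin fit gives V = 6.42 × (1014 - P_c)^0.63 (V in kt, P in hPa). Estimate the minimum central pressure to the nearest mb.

ΔP = (V / 6.42)^(1/0.63) = (85/6.42)^1.587.
85/6.42 = 13.240; 13.240^1.587 ≈ 60.36 mb.
P_c = 1014 − 60.36 = 953.64 ≈ 954 mb.

954 mb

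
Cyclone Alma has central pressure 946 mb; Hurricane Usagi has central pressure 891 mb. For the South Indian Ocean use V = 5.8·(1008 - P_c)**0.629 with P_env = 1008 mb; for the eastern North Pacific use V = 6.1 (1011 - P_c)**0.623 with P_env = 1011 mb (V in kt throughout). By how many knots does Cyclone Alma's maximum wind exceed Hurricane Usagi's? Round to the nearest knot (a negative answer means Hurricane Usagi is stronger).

Cyclone Alma: ΔP = 62; V ≈ 5.8 × 62^0.629 ≈ 77.78 kt.
Hurricane Usagi: ΔP = 120; V ≈ 6.1 × 120^0.623 ≈ 120.41 kt.
Difference ≈ 77.78 − 120.41 = -42.63 → -43 kt.

-43 kt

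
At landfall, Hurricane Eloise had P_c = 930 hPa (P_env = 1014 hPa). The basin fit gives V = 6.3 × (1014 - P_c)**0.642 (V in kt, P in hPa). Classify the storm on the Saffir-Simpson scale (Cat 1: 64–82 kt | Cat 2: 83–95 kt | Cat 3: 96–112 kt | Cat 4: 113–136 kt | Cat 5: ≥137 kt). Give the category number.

3

ΔP = 1014 − 930 = 84 hPa.
V ≈ 6.3 × 84^0.642 = 6.3 × 17.19 ≈ 108 kt.
108 kt falls in the Category 3 band.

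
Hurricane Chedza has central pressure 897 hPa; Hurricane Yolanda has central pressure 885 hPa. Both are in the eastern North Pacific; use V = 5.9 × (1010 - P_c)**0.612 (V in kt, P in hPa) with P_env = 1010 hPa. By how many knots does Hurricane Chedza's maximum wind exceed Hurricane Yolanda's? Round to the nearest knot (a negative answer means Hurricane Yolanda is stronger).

Hurricane Chedza: ΔP = 113; V ≈ 5.9 × 113^0.612 ≈ 106.50 kt.
Hurricane Yolanda: ΔP = 125; V ≈ 5.9 × 125^0.612 ≈ 113.28 kt.
Difference ≈ 106.50 − 113.28 = -6.78 → -7 kt.

-7 kt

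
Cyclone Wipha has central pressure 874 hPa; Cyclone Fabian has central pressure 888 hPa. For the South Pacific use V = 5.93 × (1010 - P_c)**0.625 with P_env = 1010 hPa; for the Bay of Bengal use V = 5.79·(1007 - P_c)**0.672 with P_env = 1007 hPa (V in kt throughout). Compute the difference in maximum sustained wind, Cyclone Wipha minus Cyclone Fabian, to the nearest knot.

-16 kt

Cyclone Wipha: ΔP = 136; V ≈ 5.93 × 136^0.625 ≈ 127.80 kt.
Cyclone Fabian: ΔP = 119; V ≈ 5.79 × 119^0.672 ≈ 143.70 kt.
Difference ≈ 127.80 − 143.70 = -15.90 → -16 kt.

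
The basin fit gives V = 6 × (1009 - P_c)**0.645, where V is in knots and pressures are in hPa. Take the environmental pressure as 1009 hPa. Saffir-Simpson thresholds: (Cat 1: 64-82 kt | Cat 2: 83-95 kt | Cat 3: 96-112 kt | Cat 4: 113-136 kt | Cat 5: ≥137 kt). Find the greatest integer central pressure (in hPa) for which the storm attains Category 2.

Category 2 begins at V = 83 kt.
Required ΔP = (83/6)^(1/0.645) = 13.833^1.550 ≈ 58.73 hPa.
P_c ≤ 1009 − 58.73 = 950.27, so the highest integer P_c is 950 hPa.

950 hPa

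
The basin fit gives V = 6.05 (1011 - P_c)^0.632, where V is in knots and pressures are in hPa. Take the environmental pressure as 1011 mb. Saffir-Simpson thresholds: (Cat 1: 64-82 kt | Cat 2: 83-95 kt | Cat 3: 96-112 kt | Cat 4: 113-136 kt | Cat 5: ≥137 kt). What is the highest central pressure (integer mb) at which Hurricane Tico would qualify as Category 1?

969 mb

Category 1 begins at V = 64 kt.
Required ΔP = (64/6.05)^(1/0.632) = 10.579^1.582 ≈ 41.78 mb.
P_c ≤ 1011 − 41.78 = 969.22, so the highest integer P_c is 969 mb.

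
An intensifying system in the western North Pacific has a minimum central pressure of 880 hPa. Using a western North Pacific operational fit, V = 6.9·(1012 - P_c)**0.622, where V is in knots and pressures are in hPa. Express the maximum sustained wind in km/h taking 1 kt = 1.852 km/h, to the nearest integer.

ΔP = 1012 − 880 = 132 hPa.
V ≈ 6.9 × 132^0.622 = 6.9 × 20.845 ≈ 143.829 kt.
143.829 × 1.852 ≈ 266.37 km/h → 266 km/h.

266 km/h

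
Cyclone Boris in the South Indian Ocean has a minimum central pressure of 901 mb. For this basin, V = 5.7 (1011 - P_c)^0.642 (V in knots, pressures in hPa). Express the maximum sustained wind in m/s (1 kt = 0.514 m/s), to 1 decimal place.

ΔP = 1011 − 901 = 110 mb.
V ≈ 5.7 × 110^0.642 = 5.7 × 20.444 ≈ 116.533 kt.
116.533 × 0.514 ≈ 59.90 m/s → 59.9 m/s.

59.9 m/s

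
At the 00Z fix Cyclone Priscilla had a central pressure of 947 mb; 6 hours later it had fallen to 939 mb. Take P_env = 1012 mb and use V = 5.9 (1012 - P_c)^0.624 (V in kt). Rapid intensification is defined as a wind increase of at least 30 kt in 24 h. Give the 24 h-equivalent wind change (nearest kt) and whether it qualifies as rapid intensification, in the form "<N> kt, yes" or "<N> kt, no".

24 kt, no

V₁: ΔP = 65, V ≈ 5.9 × 65^0.624 ≈ 79.82 kt.
V₂: ΔP = 73, V ≈ 5.9 × 73^0.624 ≈ 85.82 kt.
ΔV over 6 h = 6.00 kt → 24 h equivalent = 6.00 × 24/6 ≈ 24.00 kt.
24 kt < 30 kt ⇒ not rapid intensification.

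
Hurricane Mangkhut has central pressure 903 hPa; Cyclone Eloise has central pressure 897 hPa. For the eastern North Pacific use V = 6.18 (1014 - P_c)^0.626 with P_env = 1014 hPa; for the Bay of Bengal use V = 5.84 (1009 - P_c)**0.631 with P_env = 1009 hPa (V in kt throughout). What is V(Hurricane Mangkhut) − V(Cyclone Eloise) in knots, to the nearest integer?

3 kt

Hurricane Mangkhut: ΔP = 111; V ≈ 6.18 × 111^0.626 ≈ 117.86 kt.
Cyclone Eloise: ΔP = 112; V ≈ 5.84 × 112^0.631 ≈ 114.68 kt.
Difference ≈ 117.86 − 114.68 = 3.18 → 3 kt.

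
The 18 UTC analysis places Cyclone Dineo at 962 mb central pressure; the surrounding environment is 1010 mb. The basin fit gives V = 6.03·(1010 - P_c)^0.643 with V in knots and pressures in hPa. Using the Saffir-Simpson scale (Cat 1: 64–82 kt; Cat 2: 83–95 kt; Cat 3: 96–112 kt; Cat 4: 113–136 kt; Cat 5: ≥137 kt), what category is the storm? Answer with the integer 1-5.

ΔP = 1010 − 962 = 48 mb.
V ≈ 6.03 × 48^0.643 = 6.03 × 12.05 ≈ 73 kt.
73 kt falls in the Category 1 band.

1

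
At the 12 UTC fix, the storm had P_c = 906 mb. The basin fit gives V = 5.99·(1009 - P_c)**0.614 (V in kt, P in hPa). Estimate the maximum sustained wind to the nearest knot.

ΔP = 1009 − 906 = 103 mb.
103^0.614 ≈ 17.214.
V ≈ 5.99 × 17.214 ≈ 103.1 kt.

103 kt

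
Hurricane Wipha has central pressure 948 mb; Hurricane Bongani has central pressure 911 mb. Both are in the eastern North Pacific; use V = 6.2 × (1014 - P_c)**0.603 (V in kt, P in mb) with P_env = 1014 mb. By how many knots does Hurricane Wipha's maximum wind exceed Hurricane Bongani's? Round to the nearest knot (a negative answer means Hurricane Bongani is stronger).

Hurricane Wipha: ΔP = 66; V ≈ 6.2 × 66^0.603 ≈ 77.55 kt.
Hurricane Bongani: ΔP = 103; V ≈ 6.2 × 103^0.603 ≈ 101.42 kt.
Difference ≈ 77.55 − 101.42 = -23.87 → -24 kt.

-24 kt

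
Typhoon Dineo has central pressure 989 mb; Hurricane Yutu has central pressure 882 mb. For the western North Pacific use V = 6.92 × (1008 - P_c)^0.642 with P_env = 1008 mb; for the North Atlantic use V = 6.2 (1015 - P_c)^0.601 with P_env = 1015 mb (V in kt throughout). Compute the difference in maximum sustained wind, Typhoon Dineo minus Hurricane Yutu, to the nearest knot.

Typhoon Dineo: ΔP = 19; V ≈ 6.92 × 19^0.642 ≈ 45.82 kt.
Hurricane Yutu: ΔP = 133; V ≈ 6.2 × 133^0.601 ≈ 117.17 kt.
Difference ≈ 45.82 − 117.17 = -71.35 → -71 kt.

-71 kt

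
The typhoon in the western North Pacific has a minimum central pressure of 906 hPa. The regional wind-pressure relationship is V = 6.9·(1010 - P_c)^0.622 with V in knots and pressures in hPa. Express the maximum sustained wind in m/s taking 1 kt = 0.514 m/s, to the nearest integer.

ΔP = 1010 − 906 = 104 hPa.
V ≈ 6.9 × 104^0.622 = 6.9 × 17.972 ≈ 124.006 kt.
124.006 × 0.514 ≈ 63.74 m/s → 64 m/s.

64 m/s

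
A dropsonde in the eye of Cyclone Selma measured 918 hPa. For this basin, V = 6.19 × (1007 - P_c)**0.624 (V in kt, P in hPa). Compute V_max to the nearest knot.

ΔP = 1007 − 918 = 89 hPa.
89^0.624 ≈ 16.460.
V ≈ 6.19 × 16.460 ≈ 101.9 kt.

102 kt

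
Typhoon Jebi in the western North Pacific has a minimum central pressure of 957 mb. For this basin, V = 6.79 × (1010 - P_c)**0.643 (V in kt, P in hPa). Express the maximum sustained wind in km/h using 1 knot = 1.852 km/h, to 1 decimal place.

ΔP = 1010 − 957 = 53 mb.
V ≈ 6.79 × 53^0.643 = 6.79 × 12.844 ≈ 87.213 kt.
87.213 × 1.852 ≈ 161.52 km/h → 161.5 km/h.

161.5 km/h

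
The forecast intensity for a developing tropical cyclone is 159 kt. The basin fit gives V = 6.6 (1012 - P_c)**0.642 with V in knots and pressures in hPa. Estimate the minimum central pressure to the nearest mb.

870 mb

ΔP = (V / 6.6)^(1/0.642) = (159/6.6)^1.558.
159/6.6 = 24.091; 24.091^1.558 ≈ 142.04 mb.
P_c = 1012 − 142.04 = 869.96 ≈ 870 mb.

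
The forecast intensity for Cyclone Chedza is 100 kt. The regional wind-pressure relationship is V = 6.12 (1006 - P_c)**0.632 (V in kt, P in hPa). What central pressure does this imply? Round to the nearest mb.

ΔP = (V / 6.12)^(1/0.632) = (100/6.12)^1.582.
100/6.12 = 16.340; 16.340^1.582 ≈ 83.12 mb.
P_c = 1006 − 83.12 = 922.88 ≈ 923 mb.

923 mb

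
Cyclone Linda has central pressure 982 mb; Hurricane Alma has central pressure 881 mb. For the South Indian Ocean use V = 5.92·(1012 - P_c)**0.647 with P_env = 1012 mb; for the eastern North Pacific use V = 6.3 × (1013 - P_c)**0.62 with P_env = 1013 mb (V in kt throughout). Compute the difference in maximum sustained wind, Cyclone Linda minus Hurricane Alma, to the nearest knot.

-77 kt

Cyclone Linda: ΔP = 30; V ≈ 5.92 × 30^0.647 ≈ 53.46 kt.
Hurricane Alma: ΔP = 132; V ≈ 6.3 × 132^0.62 ≈ 130.05 kt.
Difference ≈ 53.46 − 130.05 = -76.59 → -77 kt.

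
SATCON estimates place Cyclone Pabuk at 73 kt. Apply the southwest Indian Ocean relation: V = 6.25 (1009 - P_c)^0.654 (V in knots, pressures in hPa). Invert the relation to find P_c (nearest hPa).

ΔP = (V / 6.25)^(1/0.654) = (73/6.25)^1.529.
73/6.25 = 11.680; 11.680^1.529 ≈ 42.87 hPa.
P_c = 1009 − 42.87 = 966.13 ≈ 966 hPa.

966 hPa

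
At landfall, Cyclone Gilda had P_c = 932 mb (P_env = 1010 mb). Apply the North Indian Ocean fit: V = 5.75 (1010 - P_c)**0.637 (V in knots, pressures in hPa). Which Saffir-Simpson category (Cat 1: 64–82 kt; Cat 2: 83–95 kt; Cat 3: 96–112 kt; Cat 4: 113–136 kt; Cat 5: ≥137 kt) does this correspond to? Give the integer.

ΔP = 1010 − 932 = 78 mb.
V ≈ 5.75 × 78^0.637 = 5.75 × 16.04 ≈ 92 kt.
92 kt falls in the Category 2 band.

2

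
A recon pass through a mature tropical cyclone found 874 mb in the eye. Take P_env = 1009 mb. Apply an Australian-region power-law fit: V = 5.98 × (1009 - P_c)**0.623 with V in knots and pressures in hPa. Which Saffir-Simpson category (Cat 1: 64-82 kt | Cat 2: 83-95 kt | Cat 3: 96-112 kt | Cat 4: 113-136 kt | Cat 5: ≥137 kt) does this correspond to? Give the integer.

ΔP = 1009 − 874 = 135 mb.
V ≈ 5.98 × 135^0.623 = 5.98 × 21.24 ≈ 127 kt.
127 kt falls in the Category 4 band.

4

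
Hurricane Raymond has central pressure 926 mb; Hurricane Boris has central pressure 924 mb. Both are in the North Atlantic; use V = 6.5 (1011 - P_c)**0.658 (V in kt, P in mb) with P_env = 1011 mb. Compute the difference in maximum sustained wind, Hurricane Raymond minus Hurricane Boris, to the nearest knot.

Hurricane Raymond: ΔP = 85; V ≈ 6.5 × 85^0.658 ≈ 120.91 kt.
Hurricane Boris: ΔP = 87; V ≈ 6.5 × 87^0.658 ≈ 122.78 kt.
Difference ≈ 120.91 − 122.78 = -1.87 → -2 kt.

-2 kt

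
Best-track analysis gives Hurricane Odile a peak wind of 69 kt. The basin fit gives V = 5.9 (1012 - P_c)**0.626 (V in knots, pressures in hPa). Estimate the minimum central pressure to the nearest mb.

ΔP = (V / 5.9)^(1/0.626) = (69/5.9)^1.597.
69/5.9 = 11.695; 11.695^1.597 ≈ 50.82 mb.
P_c = 1012 − 50.82 = 961.18 ≈ 961 mb.

961 mb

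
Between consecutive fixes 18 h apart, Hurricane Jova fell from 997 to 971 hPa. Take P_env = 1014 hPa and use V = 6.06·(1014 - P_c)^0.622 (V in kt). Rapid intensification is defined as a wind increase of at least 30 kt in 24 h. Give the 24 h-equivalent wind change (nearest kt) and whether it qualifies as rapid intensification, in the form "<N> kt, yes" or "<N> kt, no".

37 kt, yes

V₁: ΔP = 17, V ≈ 6.06 × 17^0.622 ≈ 35.30 kt.
V₂: ΔP = 43, V ≈ 6.06 × 43^0.622 ≈ 62.88 kt.
ΔV over 18 h = 27.58 kt → 24 h equivalent = 27.58 × 24/18 ≈ 36.77 kt.
37 kt ≥ 30 kt ⇒ rapid intensification.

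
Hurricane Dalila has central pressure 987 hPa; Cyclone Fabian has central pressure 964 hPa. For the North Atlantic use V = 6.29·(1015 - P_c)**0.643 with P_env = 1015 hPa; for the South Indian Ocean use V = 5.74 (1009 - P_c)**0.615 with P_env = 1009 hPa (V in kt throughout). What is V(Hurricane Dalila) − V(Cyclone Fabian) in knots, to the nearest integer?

-6 kt

Hurricane Dalila: ΔP = 28; V ≈ 6.29 × 28^0.643 ≈ 53.60 kt.
Cyclone Fabian: ΔP = 45; V ≈ 5.74 × 45^0.615 ≈ 59.65 kt.
Difference ≈ 53.60 − 59.65 = -6.05 → -6 kt.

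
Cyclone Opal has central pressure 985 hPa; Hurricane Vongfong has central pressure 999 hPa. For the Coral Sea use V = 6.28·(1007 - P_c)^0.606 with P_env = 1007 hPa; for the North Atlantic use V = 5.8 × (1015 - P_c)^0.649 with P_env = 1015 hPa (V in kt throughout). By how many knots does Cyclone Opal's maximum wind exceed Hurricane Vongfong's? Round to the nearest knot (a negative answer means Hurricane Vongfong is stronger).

Cyclone Opal: ΔP = 22; V ≈ 6.28 × 22^0.606 ≈ 40.88 kt.
Hurricane Vongfong: ΔP = 16; V ≈ 5.8 × 16^0.649 ≈ 35.07 kt.
Difference ≈ 40.88 − 35.07 = 5.81 → 6 kt.

6 kt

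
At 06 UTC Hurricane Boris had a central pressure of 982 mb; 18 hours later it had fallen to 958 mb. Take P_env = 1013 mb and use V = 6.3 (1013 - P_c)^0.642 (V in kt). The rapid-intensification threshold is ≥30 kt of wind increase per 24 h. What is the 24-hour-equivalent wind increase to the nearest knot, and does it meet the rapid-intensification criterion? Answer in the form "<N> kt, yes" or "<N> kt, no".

34 kt, yes

V₁: ΔP = 31, V ≈ 6.3 × 31^0.642 ≈ 57.12 kt.
V₂: ΔP = 55, V ≈ 6.3 × 55^0.642 ≈ 82.54 kt.
ΔV over 18 h = 25.42 kt → 24 h equivalent = 25.42 × 24/18 ≈ 33.89 kt.
34 kt ≥ 30 kt ⇒ rapid intensification.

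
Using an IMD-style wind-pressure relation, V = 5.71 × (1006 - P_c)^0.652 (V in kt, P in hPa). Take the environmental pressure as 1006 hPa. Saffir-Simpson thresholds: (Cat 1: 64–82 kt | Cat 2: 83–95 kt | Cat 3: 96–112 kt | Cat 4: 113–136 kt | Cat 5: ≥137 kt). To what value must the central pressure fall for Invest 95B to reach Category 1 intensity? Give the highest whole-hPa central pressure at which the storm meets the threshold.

965 hPa

Category 1 begins at V = 64 kt.
Required ΔP = (64/5.71)^(1/0.652) = 11.208^1.534 ≈ 40.71 hPa.
P_c ≤ 1006 − 40.71 = 965.29, so the highest integer P_c is 965 hPa.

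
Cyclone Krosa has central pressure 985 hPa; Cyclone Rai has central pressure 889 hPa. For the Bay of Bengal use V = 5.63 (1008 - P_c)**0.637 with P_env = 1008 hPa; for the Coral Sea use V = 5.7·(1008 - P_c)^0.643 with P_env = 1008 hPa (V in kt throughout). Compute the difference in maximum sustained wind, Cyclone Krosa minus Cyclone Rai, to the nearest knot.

Cyclone Krosa: ΔP = 23; V ≈ 5.63 × 23^0.637 ≈ 41.49 kt.
Cyclone Rai: ΔP = 119; V ≈ 5.7 × 119^0.643 ≈ 123.15 kt.
Difference ≈ 41.49 − 123.15 = -81.66 → -82 kt.

-82 kt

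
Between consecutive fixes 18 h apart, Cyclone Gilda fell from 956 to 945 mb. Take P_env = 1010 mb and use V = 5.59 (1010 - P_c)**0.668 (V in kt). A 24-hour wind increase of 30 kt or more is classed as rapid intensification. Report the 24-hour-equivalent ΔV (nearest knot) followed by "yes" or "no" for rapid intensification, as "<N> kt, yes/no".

V₁: ΔP = 54, V ≈ 5.59 × 54^0.668 ≈ 80.29 kt.
V₂: ΔP = 65, V ≈ 5.59 × 65^0.668 ≈ 90.87 kt.
ΔV over 18 h = 10.58 kt → 24 h equivalent = 10.58 × 24/18 ≈ 14.11 kt.
14 kt < 30 kt ⇒ not rapid intensification.

14 kt, no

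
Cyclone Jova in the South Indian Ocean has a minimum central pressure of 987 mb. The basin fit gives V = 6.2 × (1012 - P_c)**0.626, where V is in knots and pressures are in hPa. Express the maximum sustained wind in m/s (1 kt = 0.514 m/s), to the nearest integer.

ΔP = 1012 − 987 = 25 mb.
V ≈ 6.2 × 25^0.626 = 6.2 × 7.501 ≈ 46.505 kt.
46.505 × 0.514 ≈ 23.90 m/s → 24 m/s.

24 m/s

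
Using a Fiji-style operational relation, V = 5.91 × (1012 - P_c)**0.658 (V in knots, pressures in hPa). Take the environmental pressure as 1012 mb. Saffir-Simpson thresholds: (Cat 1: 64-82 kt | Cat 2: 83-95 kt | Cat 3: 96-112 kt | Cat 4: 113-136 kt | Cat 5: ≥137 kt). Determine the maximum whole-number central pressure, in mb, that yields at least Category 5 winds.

Category 5 begins at V = 137 kt.
Required ΔP = (137/5.91)^(1/0.658) = 23.181^1.520 ≈ 118.76 mb.
P_c ≤ 1012 − 118.76 = 893.24, so the highest integer P_c is 893 mb.

893 mb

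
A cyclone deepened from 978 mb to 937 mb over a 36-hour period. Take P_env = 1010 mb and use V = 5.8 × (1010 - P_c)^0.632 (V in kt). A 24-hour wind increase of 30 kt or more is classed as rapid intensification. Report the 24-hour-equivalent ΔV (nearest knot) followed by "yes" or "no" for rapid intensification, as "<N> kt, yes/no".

24 kt, no

V₁: ΔP = 32, V ≈ 5.8 × 32^0.632 ≈ 51.84 kt.
V₂: ΔP = 73, V ≈ 5.8 × 73^0.632 ≈ 87.31 kt.
ΔV over 36 h = 35.47 kt → 24 h equivalent = 35.47 × 24/36 ≈ 23.65 kt.
24 kt < 30 kt ⇒ not rapid intensification.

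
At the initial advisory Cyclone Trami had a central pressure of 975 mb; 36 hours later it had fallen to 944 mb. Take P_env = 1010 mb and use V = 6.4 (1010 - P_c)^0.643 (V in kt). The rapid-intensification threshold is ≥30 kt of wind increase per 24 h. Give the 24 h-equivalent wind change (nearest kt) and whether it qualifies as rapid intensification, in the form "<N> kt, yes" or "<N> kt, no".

V₁: ΔP = 35, V ≈ 6.4 × 35^0.643 ≈ 62.95 kt.
V₂: ΔP = 66, V ≈ 6.4 × 66^0.643 ≈ 94.66 kt.
ΔV over 36 h = 31.71 kt → 24 h equivalent = 31.71 × 24/36 ≈ 21.14 kt.
21 kt < 30 kt ⇒ not rapid intensification.

21 kt, no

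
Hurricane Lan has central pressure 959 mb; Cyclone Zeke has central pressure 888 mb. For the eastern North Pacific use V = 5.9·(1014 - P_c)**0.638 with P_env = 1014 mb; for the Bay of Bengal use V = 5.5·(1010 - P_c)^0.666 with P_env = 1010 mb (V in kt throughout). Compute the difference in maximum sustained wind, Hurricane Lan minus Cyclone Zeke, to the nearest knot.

-59 kt

Hurricane Lan: ΔP = 55; V ≈ 5.9 × 55^0.638 ≈ 76.07 kt.
Cyclone Zeke: ΔP = 122; V ≈ 5.5 × 122^0.666 ≈ 134.86 kt.
Difference ≈ 76.07 − 134.86 = -58.79 → -59 kt.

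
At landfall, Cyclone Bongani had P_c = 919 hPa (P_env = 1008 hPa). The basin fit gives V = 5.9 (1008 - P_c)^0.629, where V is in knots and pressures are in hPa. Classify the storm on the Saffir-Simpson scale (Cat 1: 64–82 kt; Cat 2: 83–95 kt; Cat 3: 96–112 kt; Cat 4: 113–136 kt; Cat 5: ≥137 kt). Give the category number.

3

ΔP = 1008 − 919 = 89 hPa.
V ≈ 5.9 × 89^0.629 = 5.9 × 16.83 ≈ 99 kt.
99 kt falls in the Category 3 band.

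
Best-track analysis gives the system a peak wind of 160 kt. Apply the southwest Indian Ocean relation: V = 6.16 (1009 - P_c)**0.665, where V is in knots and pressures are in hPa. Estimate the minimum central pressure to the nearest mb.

875 mb

ΔP = (V / 6.16)^(1/0.665) = (160/6.16)^1.504.
160/6.16 = 25.974; 25.974^1.504 ≈ 134.01 mb.
P_c = 1009 − 134.01 = 874.99 ≈ 875 mb.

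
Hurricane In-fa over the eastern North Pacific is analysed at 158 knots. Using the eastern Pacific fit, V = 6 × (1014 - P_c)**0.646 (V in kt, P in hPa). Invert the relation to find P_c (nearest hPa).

ΔP = (V / 6)^(1/0.646) = (158/6)^1.548.
158/6 = 26.333; 26.333^1.548 ≈ 158.10 hPa.
P_c = 1014 − 158.10 = 855.90 ≈ 856 hPa.

856 hPa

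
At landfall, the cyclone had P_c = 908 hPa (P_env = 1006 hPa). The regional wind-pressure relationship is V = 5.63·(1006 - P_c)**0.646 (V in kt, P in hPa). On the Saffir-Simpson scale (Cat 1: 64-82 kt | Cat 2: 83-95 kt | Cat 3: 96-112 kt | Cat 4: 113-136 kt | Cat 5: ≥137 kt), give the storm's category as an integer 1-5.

3

ΔP = 1006 − 908 = 98 hPa.
V ≈ 5.63 × 98^0.646 = 5.63 × 19.33 ≈ 109 kt.
109 kt falls in the Category 3 band.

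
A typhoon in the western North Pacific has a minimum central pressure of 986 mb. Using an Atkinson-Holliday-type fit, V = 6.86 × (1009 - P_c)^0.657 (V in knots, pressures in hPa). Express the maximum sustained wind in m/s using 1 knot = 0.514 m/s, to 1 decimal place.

27.7 m/s

ΔP = 1009 − 986 = 23 mb.
V ≈ 6.86 × 23^0.657 = 6.86 × 7.846 ≈ 53.824 kt.
53.824 × 0.514 ≈ 27.67 m/s → 27.7 m/s.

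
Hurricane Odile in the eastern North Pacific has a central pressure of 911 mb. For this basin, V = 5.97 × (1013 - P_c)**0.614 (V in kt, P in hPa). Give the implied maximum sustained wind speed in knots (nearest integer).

ΔP = 1013 − 911 = 102 mb.
102^0.614 ≈ 17.111.
V ≈ 5.97 × 17.111 ≈ 102.2 kt.

102 kt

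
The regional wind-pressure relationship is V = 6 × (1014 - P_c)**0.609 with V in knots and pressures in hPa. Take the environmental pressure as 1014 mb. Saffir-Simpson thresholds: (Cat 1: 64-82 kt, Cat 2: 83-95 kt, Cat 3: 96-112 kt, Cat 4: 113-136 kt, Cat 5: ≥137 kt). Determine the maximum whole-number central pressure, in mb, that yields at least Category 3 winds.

Category 3 begins at V = 96 kt.
Required ΔP = (96/6)^(1/0.609) = 16.000^1.642 ≈ 94.89 mb.
P_c ≤ 1014 − 94.89 = 919.11, so the highest integer P_c is 919 mb.

919 mb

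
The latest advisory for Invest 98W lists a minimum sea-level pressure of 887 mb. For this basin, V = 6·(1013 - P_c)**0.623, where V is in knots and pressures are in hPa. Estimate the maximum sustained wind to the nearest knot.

ΔP = 1013 − 887 = 126 mb.
126^0.623 ≈ 20.348.
V ≈ 6 × 20.348 ≈ 122.1 kt.

122 kt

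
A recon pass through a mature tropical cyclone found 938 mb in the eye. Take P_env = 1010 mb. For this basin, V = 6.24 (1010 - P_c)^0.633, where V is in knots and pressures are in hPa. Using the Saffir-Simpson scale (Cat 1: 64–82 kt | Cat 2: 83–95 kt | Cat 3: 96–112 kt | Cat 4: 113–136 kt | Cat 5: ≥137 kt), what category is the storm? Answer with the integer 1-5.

2

ΔP = 1010 − 938 = 72 mb.
V ≈ 6.24 × 72^0.633 = 6.24 × 14.99 ≈ 94 kt.
94 kt falls in the Category 2 band.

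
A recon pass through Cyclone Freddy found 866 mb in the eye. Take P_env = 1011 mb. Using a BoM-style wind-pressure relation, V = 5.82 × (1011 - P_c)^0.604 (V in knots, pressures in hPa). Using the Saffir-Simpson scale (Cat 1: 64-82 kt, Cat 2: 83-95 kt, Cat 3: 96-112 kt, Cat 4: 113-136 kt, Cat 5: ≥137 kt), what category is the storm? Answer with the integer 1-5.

4

ΔP = 1011 − 866 = 145 mb.
V ≈ 5.82 × 145^0.604 = 5.82 × 20.21 ≈ 118 kt.
118 kt falls in the Category 4 band.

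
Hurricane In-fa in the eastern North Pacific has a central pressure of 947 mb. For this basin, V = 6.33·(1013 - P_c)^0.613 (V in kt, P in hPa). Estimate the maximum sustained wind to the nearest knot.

ΔP = 1013 − 947 = 66 mb.
66^0.613 ≈ 13.043.
V ≈ 6.33 × 13.043 ≈ 82.6 kt.

83 kt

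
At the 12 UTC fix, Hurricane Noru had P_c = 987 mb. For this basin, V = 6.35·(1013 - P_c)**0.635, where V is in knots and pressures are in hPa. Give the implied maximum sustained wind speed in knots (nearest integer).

50 kt

ΔP = 1013 − 987 = 26 mb.
26^0.635 ≈ 7.916.
V ≈ 6.35 × 7.916 ≈ 50.3 kt.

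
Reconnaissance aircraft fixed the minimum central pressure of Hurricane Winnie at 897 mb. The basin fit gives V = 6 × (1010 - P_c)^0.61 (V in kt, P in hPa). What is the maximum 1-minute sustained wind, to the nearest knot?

ΔP = 1010 − 897 = 113 mb.
113^0.61 ≈ 17.880.
V ≈ 6 × 17.880 ≈ 107.3 kt.

107 kt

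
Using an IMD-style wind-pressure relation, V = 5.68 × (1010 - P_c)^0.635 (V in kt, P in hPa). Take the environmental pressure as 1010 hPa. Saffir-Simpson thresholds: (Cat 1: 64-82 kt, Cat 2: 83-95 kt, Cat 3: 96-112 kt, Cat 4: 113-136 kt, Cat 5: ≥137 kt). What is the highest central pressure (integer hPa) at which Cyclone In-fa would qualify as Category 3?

924 hPa

Category 3 begins at V = 96 kt.
Required ΔP = (96/5.68)^(1/0.635) = 16.901^1.575 ≈ 85.85 hPa.
P_c ≤ 1010 − 85.85 = 924.15, so the highest integer P_c is 924 hPa.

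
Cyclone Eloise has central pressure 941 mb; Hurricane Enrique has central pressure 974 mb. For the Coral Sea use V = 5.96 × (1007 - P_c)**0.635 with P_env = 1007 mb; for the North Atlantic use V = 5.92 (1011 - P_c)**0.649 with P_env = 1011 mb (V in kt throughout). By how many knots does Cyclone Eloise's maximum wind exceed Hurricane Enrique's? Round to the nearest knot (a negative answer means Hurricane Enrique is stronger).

Cyclone Eloise: ΔP = 66; V ≈ 5.96 × 66^0.635 ≈ 85.24 kt.
Hurricane Enrique: ΔP = 37; V ≈ 5.92 × 37^0.649 ≈ 61.67 kt.
Difference ≈ 85.24 − 61.67 = 23.57 → 24 kt.

24 kt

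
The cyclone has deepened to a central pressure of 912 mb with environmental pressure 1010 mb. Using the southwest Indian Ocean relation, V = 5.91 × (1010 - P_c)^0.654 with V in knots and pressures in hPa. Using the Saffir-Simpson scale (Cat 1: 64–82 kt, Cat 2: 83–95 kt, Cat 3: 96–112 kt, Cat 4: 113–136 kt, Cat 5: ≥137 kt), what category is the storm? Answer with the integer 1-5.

ΔP = 1010 − 912 = 98 mb.
V ≈ 5.91 × 98^0.654 = 5.91 × 20.06 ≈ 119 kt.
119 kt falls in the Category 4 band.

4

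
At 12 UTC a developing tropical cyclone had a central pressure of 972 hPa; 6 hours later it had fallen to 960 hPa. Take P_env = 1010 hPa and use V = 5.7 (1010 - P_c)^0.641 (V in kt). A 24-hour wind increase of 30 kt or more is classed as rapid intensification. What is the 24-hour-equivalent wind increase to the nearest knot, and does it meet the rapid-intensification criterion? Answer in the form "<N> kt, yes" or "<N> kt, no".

45 kt, yes

V₁: ΔP = 38, V ≈ 5.7 × 38^0.641 ≈ 58.68 kt.
V₂: ΔP = 50, V ≈ 5.7 × 50^0.641 ≈ 69.97 kt.
ΔV over 6 h = 11.29 kt → 24 h equivalent = 11.29 × 24/6 ≈ 45.16 kt.
45 kt ≥ 30 kt ⇒ rapid intensification.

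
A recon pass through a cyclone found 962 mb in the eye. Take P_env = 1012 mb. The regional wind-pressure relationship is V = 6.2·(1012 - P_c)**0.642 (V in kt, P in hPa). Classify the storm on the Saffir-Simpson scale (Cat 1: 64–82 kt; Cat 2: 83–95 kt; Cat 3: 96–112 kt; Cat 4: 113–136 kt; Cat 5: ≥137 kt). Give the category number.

1

ΔP = 1012 − 962 = 50 mb.
V ≈ 6.2 × 50^0.642 = 6.2 × 12.32 ≈ 76 kt.
76 kt falls in the Category 1 band.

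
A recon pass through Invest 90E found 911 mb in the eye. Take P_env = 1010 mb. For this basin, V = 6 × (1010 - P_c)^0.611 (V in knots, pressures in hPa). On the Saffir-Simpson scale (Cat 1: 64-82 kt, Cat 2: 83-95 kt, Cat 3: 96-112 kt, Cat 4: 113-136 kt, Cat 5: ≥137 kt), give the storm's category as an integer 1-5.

3

ΔP = 1010 − 911 = 99 mb.
V ≈ 6 × 99^0.611 = 6 × 16.57 ≈ 99 kt.
99 kt falls in the Category 3 band.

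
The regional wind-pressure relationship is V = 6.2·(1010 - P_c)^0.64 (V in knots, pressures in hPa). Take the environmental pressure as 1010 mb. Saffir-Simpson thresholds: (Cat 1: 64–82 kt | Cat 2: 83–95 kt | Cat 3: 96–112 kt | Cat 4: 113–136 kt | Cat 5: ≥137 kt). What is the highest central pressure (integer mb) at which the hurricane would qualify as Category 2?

Category 2 begins at V = 83 kt.
Required ΔP = (83/6.2)^(1/0.64) = 13.387^1.562 ≈ 57.60 mb.
P_c ≤ 1010 − 57.60 = 952.40, so the highest integer P_c is 952 mb.

952 mb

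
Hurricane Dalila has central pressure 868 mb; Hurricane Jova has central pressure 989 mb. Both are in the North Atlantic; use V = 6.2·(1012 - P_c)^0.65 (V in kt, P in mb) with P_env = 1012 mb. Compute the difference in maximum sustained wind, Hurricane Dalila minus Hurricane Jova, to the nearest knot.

Hurricane Dalila: ΔP = 144; V ≈ 6.2 × 144^0.65 ≈ 156.79 kt.
Hurricane Jova: ΔP = 23; V ≈ 6.2 × 23^0.65 ≈ 47.59 kt.
Difference ≈ 156.79 − 47.59 = 109.20 → 109 kt.

109 kt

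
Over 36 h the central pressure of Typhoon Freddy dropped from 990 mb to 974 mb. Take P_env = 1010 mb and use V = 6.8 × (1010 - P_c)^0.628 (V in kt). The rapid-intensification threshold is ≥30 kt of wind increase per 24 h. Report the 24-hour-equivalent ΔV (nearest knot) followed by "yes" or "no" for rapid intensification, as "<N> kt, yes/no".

V₁: ΔP = 20, V ≈ 6.8 × 20^0.628 ≈ 44.62 kt.
V₂: ΔP = 36, V ≈ 6.8 × 36^0.628 ≈ 64.55 kt.
ΔV over 36 h = 19.93 kt → 24 h equivalent = 19.93 × 24/36 ≈ 13.29 kt.
13 kt < 30 kt ⇒ not rapid intensification.

13 kt, no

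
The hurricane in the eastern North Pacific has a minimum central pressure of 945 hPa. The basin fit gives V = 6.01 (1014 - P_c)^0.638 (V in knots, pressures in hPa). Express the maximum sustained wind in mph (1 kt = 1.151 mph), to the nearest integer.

ΔP = 1014 − 945 = 69 hPa.
V ≈ 6.01 × 69^0.638 = 6.01 × 14.900 ≈ 89.549 kt.
89.549 × 1.151 ≈ 103.07 mph → 103 mph.

103 mph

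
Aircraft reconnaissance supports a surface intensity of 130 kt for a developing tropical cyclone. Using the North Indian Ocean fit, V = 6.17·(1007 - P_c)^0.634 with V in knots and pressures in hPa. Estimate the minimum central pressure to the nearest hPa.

885 hPa

ΔP = (V / 6.17)^(1/0.634) = (130/6.17)^1.577.
130/6.17 = 21.070; 21.070^1.577 ≈ 122.40 hPa.
P_c = 1007 − 122.40 = 884.60 ≈ 885 hPa.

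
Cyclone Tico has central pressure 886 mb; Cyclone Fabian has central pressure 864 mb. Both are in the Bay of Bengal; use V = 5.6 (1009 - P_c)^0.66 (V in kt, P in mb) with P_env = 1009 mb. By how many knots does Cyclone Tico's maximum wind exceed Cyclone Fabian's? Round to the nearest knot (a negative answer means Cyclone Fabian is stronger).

-15 kt

Cyclone Tico: ΔP = 123; V ≈ 5.6 × 123^0.66 ≈ 134.13 kt.
Cyclone Fabian: ΔP = 145; V ≈ 5.6 × 145^0.66 ≈ 149.52 kt.
Difference ≈ 134.13 − 149.52 = -15.39 → -15 kt.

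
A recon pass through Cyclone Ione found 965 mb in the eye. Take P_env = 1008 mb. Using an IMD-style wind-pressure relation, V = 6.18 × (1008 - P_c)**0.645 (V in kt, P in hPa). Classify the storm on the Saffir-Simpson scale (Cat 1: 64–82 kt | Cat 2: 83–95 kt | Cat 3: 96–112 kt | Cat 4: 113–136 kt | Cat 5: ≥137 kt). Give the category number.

ΔP = 1008 − 965 = 43 mb.
V ≈ 6.18 × 43^0.645 = 6.18 × 11.31 ≈ 70 kt.
70 kt falls in the Category 1 band.

1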